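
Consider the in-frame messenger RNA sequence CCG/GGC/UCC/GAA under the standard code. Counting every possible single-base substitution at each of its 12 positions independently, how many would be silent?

10

Codon 1 (CCG, Pro): 3 synonymous substitutions.
Codon 2 (GGC, Gly): 3 synonymous substitutions.
Codon 3 (UCC, Ser): 3 synonymous substitutions.
Codon 4 (GAA, Glu): 1 synonymous substitution.
Total: 3 + 3 + 3 + 1 = 10.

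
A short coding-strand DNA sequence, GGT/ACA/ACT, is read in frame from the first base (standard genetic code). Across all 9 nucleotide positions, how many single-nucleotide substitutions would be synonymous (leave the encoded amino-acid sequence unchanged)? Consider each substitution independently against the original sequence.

9

Codon 1 (GGT, Gly): 3 synonymous substitutions.
Codon 2 (ACA, Thr): 3 synonymous substitutions.
Codon 3 (ACT, Thr): 3 synonymous substitutions.
Total: 3 + 3 + 3 = 9.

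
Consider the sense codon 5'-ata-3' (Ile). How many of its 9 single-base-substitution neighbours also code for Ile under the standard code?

Position 1: none → 0 synonymous.
Position 2: none → 0 synonymous.
Position 3: ATT, ATC → 2 synonymous.
Total: 0 + 0 + 2 = 2.

2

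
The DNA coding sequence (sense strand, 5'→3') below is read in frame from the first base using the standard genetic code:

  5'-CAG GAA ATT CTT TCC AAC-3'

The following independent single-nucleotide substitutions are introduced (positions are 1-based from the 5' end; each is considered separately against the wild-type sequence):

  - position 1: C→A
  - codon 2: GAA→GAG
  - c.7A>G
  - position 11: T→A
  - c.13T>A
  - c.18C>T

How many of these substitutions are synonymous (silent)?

Codon 1: CAG (Gln) → AAG (Lys) — missense.
Codon 2: GAA (Glu) → GAG (Glu) — synonymous.
Codon 3: ATT (Ile) → GTT (Val) — missense.
Codon 4: CTT (Leu) → CAT (His) — missense.
Codon 5: TCC (Ser) → ACC (Thr) — missense.
Codon 6: AAC (Asn) → AAT (Asn) — synonymous.
Synonymous: 2 of 6.

2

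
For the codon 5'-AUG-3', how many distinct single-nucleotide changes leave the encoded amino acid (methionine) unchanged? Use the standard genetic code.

Position 1: none → 0 synonymous.
Position 2: none → 0 synonymous.
Position 3: none → 0 synonymous.
Total: 0 + 0 + 0 = 0.

0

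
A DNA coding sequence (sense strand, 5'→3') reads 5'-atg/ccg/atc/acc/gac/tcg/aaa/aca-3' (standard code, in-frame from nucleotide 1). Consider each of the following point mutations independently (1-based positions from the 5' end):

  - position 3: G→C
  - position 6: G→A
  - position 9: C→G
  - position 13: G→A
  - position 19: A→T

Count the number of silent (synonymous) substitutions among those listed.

Codon 1: ATG (Met) → ATC (Ile) — missense.
Codon 2: CCG (Pro) → CCA (Pro) — synonymous.
Codon 3: ATC (Ile) → ATG (Met) — missense.
Codon 5: GAC (Asp) → AAC (Asn) — missense.
Codon 7: AAA (Lys) → TAA (Stop) — nonsense.
Synonymous: 1 of 5.

1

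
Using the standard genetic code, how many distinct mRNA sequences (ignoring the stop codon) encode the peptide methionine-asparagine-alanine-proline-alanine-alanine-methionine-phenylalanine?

Met: 1 codon.
Asn: 2 codons.
Ala: 4 codons.
Pro: 4 codons.
Ala: 4 codons.
Ala: 4 codons.
Met: 1 codon.
Phe: 2 codons.
1 × 2 × 4 × 4 × 4 × 4 × 1 × 2 = 1024.

1024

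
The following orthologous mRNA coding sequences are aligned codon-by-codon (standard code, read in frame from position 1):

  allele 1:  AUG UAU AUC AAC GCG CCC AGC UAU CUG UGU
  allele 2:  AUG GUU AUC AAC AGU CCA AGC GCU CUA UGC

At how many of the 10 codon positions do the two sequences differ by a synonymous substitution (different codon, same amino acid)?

3

Codon 1: AUG Met / AUG Met — identical.
Codon 2: UAU Tyr / GUU Val — nonsynonymous.
Codon 3: AUC Ile / AUC Ile — identical.
Codon 4: AAC Asn / AAC Asn — identical.
Codon 5: GCG Ala / AGU Ser — nonsynonymous.
Codon 6: CCC Pro / CCA Pro — synonymous.
Codon 7: AGC Ser / AGC Ser — identical.
Codon 8: UAU Tyr / GCU Ala — nonsynonymous.
Codon 9: CUG Leu / CUA Leu — synonymous.
Codon 10: UGU Cys / UGC Cys — synonymous.
Synonymous differences: 3.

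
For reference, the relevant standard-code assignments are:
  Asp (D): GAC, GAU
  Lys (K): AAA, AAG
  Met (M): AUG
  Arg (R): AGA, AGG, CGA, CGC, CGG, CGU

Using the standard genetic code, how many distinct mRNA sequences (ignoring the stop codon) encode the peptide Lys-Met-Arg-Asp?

Lys: 2 codons.
Met: 1 codon.
Arg: 6 codons.
Asp: 2 codons.
2 × 1 × 6 × 2 = 24.

24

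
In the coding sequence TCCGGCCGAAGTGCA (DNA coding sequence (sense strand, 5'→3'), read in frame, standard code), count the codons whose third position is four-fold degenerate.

4

Codon 1 TCC (Ser): third position 4-fold.
Codon 2 GGC (Gly): third position 4-fold.
Codon 3 CGA (Arg): third position 4-fold.
Codon 4 AGT (Ser): third position 2-fold.
Codon 5 GCA (Ala): third position 4-fold.
Four-fold degenerate third positions: 4.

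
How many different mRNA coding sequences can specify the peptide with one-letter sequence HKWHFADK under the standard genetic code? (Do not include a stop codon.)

256

His: 2 codons.
Lys: 2 codons.
Trp: 1 codon.
His: 2 codons.
Phe: 2 codons.
Ala: 4 codons.
Asp: 2 codons.
Lys: 2 codons.
2 × 2 × 1 × 2 × 2 × 4 × 2 × 2 = 256.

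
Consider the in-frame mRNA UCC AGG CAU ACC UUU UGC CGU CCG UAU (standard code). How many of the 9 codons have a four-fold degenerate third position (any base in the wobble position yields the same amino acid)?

Codon 1 UCC (Ser): third position 4-fold.
Codon 2 AGG (Arg): third position 2-fold.
Codon 3 CAU (His): third position 2-fold.
Codon 4 ACC (Thr): third position 4-fold.
Codon 5 UUU (Phe): third position 2-fold.
Codon 6 UGC (Cys): third position 2-fold.
Codon 7 CGU (Arg): third position 4-fold.
Codon 8 CCG (Pro): third position 4-fold.
Codon 9 UAU (Tyr): third position 2-fold.
Four-fold degenerate third positions: 4.

4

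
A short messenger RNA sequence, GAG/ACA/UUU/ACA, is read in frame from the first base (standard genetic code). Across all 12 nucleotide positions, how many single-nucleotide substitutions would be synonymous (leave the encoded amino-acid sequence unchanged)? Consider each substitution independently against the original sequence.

8

Codon 1 (GAG, Glu): 1 synonymous substitution.
Codon 2 (ACA, Thr): 3 synonymous substitutions.
Codon 3 (UUU, Phe): 1 synonymous substitution.
Codon 4 (ACA, Thr): 3 synonymous substitutions.
Total: 1 + 3 + 1 + 3 = 8.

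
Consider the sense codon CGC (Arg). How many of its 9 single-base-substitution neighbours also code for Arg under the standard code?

Position 1: none → 0 synonymous.
Position 2: none → 0 synonymous.
Position 3: CGU, CGA, CGG → 3 synonymous.
Total: 0 + 0 + 3 = 3.

3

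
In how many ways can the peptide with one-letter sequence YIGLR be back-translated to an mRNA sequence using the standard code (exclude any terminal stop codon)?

864

Tyr: 2 codons.
Ile: 3 codons.
Gly: 4 codons.
Leu: 6 codons.
Arg: 6 codons.
2 × 3 × 4 × 6 × 6 = 864.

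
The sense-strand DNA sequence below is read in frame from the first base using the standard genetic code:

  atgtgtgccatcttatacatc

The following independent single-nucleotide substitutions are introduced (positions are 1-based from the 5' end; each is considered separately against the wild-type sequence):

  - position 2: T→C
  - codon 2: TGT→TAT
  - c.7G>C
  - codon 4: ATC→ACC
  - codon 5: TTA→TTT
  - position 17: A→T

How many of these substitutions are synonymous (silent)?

Codon 1: ATG (Met) → ACG (Thr) — missense.
Codon 2: TGT (Cys) → TAT (Tyr) — missense.
Codon 3: GCC (Ala) → CCC (Pro) — missense.
Codon 4: ATC (Ile) → ACC (Thr) — missense.
Codon 5: TTA (Leu) → TTT (Phe) — missense.
Codon 6: TAC (Tyr) → TTC (Phe) — missense.
Synonymous: 0 of 6.

0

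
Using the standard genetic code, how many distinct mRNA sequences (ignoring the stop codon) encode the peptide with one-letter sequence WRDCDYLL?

Trp: 1 codon.
Arg: 6 codons.
Asp: 2 codons.
Cys: 2 codons.
Asp: 2 codons.
Tyr: 2 codons.
Leu: 6 codons.
Leu: 6 codons.
1 × 6 × 2 × 2 × 2 × 2 × 6 × 6 = 3456.

3456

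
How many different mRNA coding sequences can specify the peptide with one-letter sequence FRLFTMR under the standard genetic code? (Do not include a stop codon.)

Phe: 2 codons.
Arg: 6 codons.
Leu: 6 codons.
Phe: 2 codons.
Thr: 4 codons.
Met: 1 codon.
Arg: 6 codons.
2 × 6 × 6 × 2 × 4 × 1 × 6 = 3456.

3456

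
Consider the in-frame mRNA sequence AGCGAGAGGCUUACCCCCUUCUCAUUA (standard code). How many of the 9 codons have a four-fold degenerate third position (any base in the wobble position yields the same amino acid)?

Codon 1 AGC (Ser): third position 2-fold.
Codon 2 GAG (Glu): third position 2-fold.
Codon 3 AGG (Arg): third position 2-fold.
Codon 4 CUU (Leu): third position 4-fold.
Codon 5 ACC (Thr): third position 4-fold.
Codon 6 CCC (Pro): third position 4-fold.
Codon 7 UUC (Phe): third position 2-fold.
Codon 8 UCA (Ser): third position 4-fold.
Codon 9 UUA (Leu): third position 2-fold.
Four-fold degenerate third positions: 4.

4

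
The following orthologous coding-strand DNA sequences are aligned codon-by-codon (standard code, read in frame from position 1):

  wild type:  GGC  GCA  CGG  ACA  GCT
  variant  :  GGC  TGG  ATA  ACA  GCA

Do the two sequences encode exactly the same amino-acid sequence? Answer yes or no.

Codon 1: GGC Gly / GGC Gly — identical.
Codon 2: GCA Ala / TGG Trp — nonsynonymous.
Codon 3: CGG Arg / ATA Ile — nonsynonymous.
Codon 4: ACA Thr / ACA Thr — identical.
Codon 5: GCT Ala / GCA Ala — synonymous.
Nonsynonymous differences: 2 → different protein.

no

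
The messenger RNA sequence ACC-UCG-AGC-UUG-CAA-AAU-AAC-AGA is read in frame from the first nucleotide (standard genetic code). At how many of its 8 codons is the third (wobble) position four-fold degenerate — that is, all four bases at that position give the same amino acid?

Codon 1 ACC (Thr): third position 4-fold.
Codon 2 UCG (Ser): third position 4-fold.
Codon 3 AGC (Ser): third position 2-fold.
Codon 4 UUG (Leu): third position 2-fold.
Codon 5 CAA (Gln): third position 2-fold.
Codon 6 AAU (Asn): third position 2-fold.
Codon 7 AAC (Asn): third position 2-fold.
Codon 8 AGA (Arg): third position 2-fold.
Four-fold degenerate third positions: 2.

2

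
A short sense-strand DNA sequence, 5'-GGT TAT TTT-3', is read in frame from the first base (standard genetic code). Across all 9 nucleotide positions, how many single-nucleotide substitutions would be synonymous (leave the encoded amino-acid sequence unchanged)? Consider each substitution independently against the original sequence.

5

Codon 1 (GGT, Gly): 3 synonymous substitutions.
Codon 2 (TAT, Tyr): 1 synonymous substitution.
Codon 3 (TTT, Phe): 1 synonymous substitution.
Total: 3 + 1 + 1 = 5.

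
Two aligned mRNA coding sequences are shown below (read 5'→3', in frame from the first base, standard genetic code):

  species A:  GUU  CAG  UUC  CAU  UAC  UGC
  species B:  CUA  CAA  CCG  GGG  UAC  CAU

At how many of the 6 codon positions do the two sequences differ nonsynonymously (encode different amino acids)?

4

Codon 1: GUU Val / CUA Leu — nonsynonymous.
Codon 2: CAG Gln / CAA Gln — synonymous.
Codon 3: UUC Phe / CCG Pro — nonsynonymous.
Codon 4: CAU His / GGG Gly — nonsynonymous.
Codon 5: UAC Tyr / UAC Tyr — identical.
Codon 6: UGC Cys / CAU His — nonsynonymous.
Nonsynonymous differences: 4.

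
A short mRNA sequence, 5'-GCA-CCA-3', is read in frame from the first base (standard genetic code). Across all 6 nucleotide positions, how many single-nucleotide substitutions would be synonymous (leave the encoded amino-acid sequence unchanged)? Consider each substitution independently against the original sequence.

6

Codon 1 (GCA, Ala): 3 synonymous substitutions.
Codon 2 (CCA, Pro): 3 synonymous substitutions.
Total: 3 + 3 = 6.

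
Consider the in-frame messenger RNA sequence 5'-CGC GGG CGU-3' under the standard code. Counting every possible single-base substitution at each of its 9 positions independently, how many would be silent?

9

Codon 1 (CGC, Arg): 3 synonymous substitutions.
Codon 2 (GGG, Gly): 3 synonymous substitutions.
Codon 3 (CGU, Arg): 3 synonymous substitutions.
Total: 3 + 3 + 3 = 9.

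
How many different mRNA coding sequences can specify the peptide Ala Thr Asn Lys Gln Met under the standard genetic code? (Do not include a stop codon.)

Ala: 4 codons.
Thr: 4 codons.
Asn: 2 codons.
Lys: 2 codons.
Gln: 2 codons.
Met: 1 codon.
4 × 4 × 2 × 2 × 2 × 1 = 128.

128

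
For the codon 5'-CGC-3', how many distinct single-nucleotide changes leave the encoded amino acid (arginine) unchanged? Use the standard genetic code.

Position 1: none → 0 synonymous.
Position 2: none → 0 synonymous.
Position 3: CGU, CGA, CGG → 3 synonymous.
Total: 0 + 0 + 3 = 3.

3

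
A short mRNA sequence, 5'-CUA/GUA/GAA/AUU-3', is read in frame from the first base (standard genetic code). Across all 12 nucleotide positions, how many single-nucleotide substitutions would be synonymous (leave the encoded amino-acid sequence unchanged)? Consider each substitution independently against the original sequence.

10

Codon 1 (CUA, Leu): 4 synonymous substitutions.
Codon 2 (GUA, Val): 3 synonymous substitutions.
Codon 3 (GAA, Glu): 1 synonymous substitution.
Codon 4 (AUU, Ile): 2 synonymous substitutions.
Total: 4 + 3 + 1 + 2 = 10.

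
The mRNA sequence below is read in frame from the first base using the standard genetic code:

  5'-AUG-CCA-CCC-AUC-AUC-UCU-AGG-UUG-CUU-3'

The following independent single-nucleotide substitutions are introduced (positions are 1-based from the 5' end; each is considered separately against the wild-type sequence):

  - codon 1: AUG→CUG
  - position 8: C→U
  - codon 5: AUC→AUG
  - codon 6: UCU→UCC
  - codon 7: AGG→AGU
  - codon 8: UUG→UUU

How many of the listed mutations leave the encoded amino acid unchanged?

1

Codon 1: AUG (Met) → CUG (Leu) — missense.
Codon 3: CCC (Pro) → CUC (Leu) — missense.
Codon 5: AUC (Ile) → AUG (Met) — missense.
Codon 6: UCU (Ser) → UCC (Ser) — synonymous.
Codon 7: AGG (Arg) → AGU (Ser) — missense.
Codon 8: UUG (Leu) → UUU (Phe) — missense.
Synonymous: 1 of 6.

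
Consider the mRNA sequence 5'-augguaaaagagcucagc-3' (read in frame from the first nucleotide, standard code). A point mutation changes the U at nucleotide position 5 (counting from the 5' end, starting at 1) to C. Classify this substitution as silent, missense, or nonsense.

Position 5 falls in codon 2: GUA → Val.
After the substitution the codon is GCA → Ala.
Val ≠ Ala, so this is a missense mutation.

missense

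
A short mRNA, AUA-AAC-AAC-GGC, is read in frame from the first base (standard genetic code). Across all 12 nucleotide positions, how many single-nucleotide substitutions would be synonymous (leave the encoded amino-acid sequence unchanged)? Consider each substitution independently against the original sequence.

Codon 1 (AUA, Ile): 2 synonymous substitutions.
Codon 2 (AAC, Asn): 1 synonymous substitution.
Codon 3 (AAC, Asn): 1 synonymous substitution.
Codon 4 (GGC, Gly): 3 synonymous substitutions.
Total: 2 + 1 + 1 + 3 = 7.

7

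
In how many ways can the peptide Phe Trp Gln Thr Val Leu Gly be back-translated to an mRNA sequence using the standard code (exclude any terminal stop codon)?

Phe: 2 codons.
Trp: 1 codon.
Gln: 2 codons.
Thr: 4 codons.
Val: 4 codons.
Leu: 6 codons.
Gly: 4 codons.
2 × 1 × 2 × 4 × 4 × 6 × 4 = 1536.

1536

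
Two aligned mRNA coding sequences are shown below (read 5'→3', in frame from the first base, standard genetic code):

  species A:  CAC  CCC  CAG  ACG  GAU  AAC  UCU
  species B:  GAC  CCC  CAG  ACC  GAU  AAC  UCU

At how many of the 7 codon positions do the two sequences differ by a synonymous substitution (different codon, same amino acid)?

1

Codon 1: CAC His / GAC Asp — nonsynonymous.
Codon 2: CCC Pro / CCC Pro — identical.
Codon 3: CAG Gln / CAG Gln — identical.
Codon 4: ACG Thr / ACC Thr — synonymous.
Codon 5: GAU Asp / GAU Asp — identical.
Codon 6: AAC Asn / AAC Asn — identical.
Codon 7: UCU Ser / UCU Ser — identical.
Synonymous differences: 1.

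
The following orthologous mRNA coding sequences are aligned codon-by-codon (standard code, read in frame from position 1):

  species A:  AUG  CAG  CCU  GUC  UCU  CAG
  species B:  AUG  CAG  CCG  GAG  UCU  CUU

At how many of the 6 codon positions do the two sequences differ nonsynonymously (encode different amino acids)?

2

Codon 1: AUG Met / AUG Met — identical.
Codon 2: CAG Gln / CAG Gln — identical.
Codon 3: CCU Pro / CCG Pro — synonymous.
Codon 4: GUC Val / GAG Glu — nonsynonymous.
Codon 5: UCU Ser / UCU Ser — identical.
Codon 6: CAG Gln / CUU Leu — nonsynonymous.
Nonsynonymous differences: 2.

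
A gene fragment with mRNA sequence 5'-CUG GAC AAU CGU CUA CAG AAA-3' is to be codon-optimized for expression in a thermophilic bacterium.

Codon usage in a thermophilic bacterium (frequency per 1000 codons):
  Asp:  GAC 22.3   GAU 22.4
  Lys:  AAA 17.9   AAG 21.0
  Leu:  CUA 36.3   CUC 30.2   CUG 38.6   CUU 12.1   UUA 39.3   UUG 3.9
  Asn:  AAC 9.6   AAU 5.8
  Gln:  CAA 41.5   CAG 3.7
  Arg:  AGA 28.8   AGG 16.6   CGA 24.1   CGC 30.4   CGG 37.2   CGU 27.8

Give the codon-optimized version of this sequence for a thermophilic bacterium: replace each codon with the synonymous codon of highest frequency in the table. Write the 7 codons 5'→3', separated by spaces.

UUA GAU AAC CGG UUA CAA AAG

Codon 1 (Leu): best is UUA at 39.3.
Codon 2 (Asp): best is GAU at 22.4.
Codon 3 (Asn): best is AAC at 9.6.
Codon 4 (Arg): best is CGG at 37.2.
Codon 5 (Leu): best is UUA at 39.3.
Codon 6 (Gln): best is CAA at 41.5.
Codon 7 (Lys): best is AAG at 21.0.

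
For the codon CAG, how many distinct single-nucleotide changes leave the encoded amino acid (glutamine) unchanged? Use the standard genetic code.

Position 1: none → 0 synonymous.
Position 2: none → 0 synonymous.
Position 3: CAA → 1 synonymous.
Total: 0 + 0 + 1 = 1.

1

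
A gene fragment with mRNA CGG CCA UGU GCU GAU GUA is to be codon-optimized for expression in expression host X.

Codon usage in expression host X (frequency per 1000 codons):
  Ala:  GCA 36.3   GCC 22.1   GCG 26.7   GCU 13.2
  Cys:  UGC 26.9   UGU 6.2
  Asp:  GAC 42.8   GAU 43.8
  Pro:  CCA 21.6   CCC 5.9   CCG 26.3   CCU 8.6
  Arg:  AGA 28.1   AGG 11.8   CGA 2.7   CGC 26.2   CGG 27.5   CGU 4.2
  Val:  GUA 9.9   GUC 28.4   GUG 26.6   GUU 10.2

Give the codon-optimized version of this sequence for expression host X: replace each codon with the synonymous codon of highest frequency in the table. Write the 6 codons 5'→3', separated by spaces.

AGA CCG UGC GCA GAU GUC

Codon 1 (Arg): best is AGA at 28.1.
Codon 2 (Pro): best is CCG at 26.3.
Codon 3 (Cys): best is UGC at 26.9.
Codon 4 (Ala): best is GCA at 36.3.
Codon 5 (Asp): best is GAU at 43.8.
Codon 6 (Val): best is GUC at 28.4.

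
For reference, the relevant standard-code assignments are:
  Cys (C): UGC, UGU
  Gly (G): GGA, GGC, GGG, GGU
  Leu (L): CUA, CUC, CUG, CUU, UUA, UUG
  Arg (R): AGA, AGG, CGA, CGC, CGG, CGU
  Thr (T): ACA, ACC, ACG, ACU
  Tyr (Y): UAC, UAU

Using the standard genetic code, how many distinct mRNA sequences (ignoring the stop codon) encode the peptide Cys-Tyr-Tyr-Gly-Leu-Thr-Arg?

4608

Cys: 2 codons.
Tyr: 2 codons.
Tyr: 2 codons.
Gly: 4 codons.
Leu: 6 codons.
Thr: 4 codons.
Arg: 6 codons.
2 × 2 × 2 × 4 × 6 × 4 × 6 = 4608.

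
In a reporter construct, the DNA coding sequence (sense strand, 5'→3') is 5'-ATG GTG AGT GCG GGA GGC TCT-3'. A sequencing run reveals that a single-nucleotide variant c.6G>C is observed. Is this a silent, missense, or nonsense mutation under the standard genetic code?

Position 6 falls in codon 2: GTG → Val.
After the substitution the codon is GTC → Val.
Both encode Val, so the change is synonymous.

silent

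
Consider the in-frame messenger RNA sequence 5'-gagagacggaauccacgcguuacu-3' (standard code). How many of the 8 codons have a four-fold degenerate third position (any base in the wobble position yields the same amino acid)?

5

Codon 1 GAG (Glu): third position 2-fold.
Codon 2 AGA (Arg): third position 2-fold.
Codon 3 CGG (Arg): third position 4-fold.
Codon 4 AAU (Asn): third position 2-fold.
Codon 5 CCA (Pro): third position 4-fold.
Codon 6 CGC (Arg): third position 4-fold.
Codon 7 GUU (Val): third position 4-fold.
Codon 8 ACU (Thr): third position 4-fold.
Four-fold degenerate third positions: 5.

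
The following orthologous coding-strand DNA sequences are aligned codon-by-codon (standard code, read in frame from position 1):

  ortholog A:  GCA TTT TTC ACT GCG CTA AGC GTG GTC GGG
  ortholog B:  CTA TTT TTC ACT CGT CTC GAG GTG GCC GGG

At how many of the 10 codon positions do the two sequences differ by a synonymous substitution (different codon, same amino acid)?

1

Codon 1: GCA Ala / CTA Leu — nonsynonymous.
Codon 2: TTT Phe / TTT Phe — identical.
Codon 3: TTC Phe / TTC Phe — identical.
Codon 4: ACT Thr / ACT Thr — identical.
Codon 5: GCG Ala / CGT Arg — nonsynonymous.
Codon 6: CTA Leu / CTC Leu — synonymous.
Codon 7: AGC Ser / GAG Glu — nonsynonymous.
Codon 8: GTG Val / GTG Val — identical.
Codon 9: GTC Val / GCC Ala — nonsynonymous.
Codon 10: GGG Gly / GGG Gly — identical.
Synonymous differences: 1.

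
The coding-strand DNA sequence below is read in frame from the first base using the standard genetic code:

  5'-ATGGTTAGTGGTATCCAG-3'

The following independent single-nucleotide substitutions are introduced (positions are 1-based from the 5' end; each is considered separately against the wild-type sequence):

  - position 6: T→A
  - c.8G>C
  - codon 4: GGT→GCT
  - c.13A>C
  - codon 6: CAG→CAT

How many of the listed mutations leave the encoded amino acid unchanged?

1

Codon 2: GTT (Val) → GTA (Val) — synonymous.
Codon 3: AGT (Ser) → ACT (Thr) — missense.
Codon 4: GGT (Gly) → GCT (Ala) — missense.
Codon 5: ATC (Ile) → CTC (Leu) — missense.
Codon 6: CAG (Gln) → CAT (His) — missense.
Synonymous: 1 of 5.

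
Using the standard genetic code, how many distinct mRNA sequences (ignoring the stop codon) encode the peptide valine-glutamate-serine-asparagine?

96

Val: 4 codons.
Glu: 2 codons.
Ser: 6 codons.
Asn: 2 codons.
4 × 2 × 6 × 2 = 96.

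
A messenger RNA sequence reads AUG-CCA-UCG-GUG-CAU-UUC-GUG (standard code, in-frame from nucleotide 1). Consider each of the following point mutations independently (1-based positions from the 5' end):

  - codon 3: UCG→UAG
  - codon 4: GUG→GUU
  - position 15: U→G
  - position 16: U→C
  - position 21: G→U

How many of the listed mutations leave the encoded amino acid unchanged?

Codon 3: UCG (Ser) → UAG (Stop) — nonsense.
Codon 4: GUG (Val) → GUU (Val) — synonymous.
Codon 5: CAU (His) → CAG (Gln) — missense.
Codon 6: UUC (Phe) → CUC (Leu) — missense.
Codon 7: GUG (Val) → GUU (Val) — synonymous.
Synonymous: 2 of 5.

2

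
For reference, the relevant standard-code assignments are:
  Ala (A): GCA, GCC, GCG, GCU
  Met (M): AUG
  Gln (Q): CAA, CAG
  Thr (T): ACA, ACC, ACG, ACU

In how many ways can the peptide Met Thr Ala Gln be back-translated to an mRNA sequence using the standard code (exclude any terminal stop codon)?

32

Met: 1 codon.
Thr: 4 codons.
Ala: 4 codons.
Gln: 2 codons.
1 × 4 × 4 × 2 = 32.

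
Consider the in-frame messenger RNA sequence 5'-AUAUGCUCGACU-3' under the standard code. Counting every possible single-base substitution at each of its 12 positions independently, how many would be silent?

9

Codon 1 (AUA, Ile): 2 synonymous substitutions.
Codon 2 (UGC, Cys): 1 synonymous substitution.
Codon 3 (UCG, Ser): 3 synonymous substitutions.
Codon 4 (ACU, Thr): 3 synonymous substitutions.
Total: 2 + 1 + 3 + 3 = 9.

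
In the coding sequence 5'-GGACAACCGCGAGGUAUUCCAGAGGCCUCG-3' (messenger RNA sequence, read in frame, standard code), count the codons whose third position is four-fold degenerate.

7

Codon 1 GGA (Gly): third position 4-fold.
Codon 2 CAA (Gln): third position 2-fold.
Codon 3 CCG (Pro): third position 4-fold.
Codon 4 CGA (Arg): third position 4-fold.
Codon 5 GGU (Gly): third position 4-fold.
Codon 6 AUU (Ile): third position 3-fold.
Codon 7 CCA (Pro): third position 4-fold.
Codon 8 GAG (Glu): third position 2-fold.
Codon 9 GCC (Ala): third position 4-fold.
Codon 10 UCG (Ser): third position 4-fold.
Four-fold degenerate third positions: 7.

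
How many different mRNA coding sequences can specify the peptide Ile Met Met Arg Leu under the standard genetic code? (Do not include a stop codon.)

Ile: 3 codons.
Met: 1 codon.
Met: 1 codon.
Arg: 6 codons.
Leu: 6 codons.
3 × 1 × 1 × 6 × 6 = 108.

108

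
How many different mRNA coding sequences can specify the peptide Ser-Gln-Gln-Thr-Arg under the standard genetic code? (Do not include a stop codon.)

Ser: 6 codons.
Gln: 2 codons.
Gln: 2 codons.
Thr: 4 codons.
Arg: 6 codons.
6 × 2 × 2 × 4 × 6 = 576.

576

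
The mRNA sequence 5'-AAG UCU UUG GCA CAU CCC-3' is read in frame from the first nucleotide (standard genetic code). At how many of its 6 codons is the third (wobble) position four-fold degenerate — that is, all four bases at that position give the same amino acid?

3

Codon 1 AAG (Lys): third position 2-fold.
Codon 2 UCU (Ser): third position 4-fold.
Codon 3 UUG (Leu): third position 2-fold.
Codon 4 GCA (Ala): third position 4-fold.
Codon 5 CAU (His): third position 2-fold.
Codon 6 CCC (Pro): third position 4-fold.
Four-fold degenerate third positions: 3.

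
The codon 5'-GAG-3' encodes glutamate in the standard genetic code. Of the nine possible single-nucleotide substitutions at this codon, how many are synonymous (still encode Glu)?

Position 1: none → 0 synonymous.
Position 2: none → 0 synonymous.
Position 3: GAA → 1 synonymous.
Total: 0 + 0 + 1 = 1.

1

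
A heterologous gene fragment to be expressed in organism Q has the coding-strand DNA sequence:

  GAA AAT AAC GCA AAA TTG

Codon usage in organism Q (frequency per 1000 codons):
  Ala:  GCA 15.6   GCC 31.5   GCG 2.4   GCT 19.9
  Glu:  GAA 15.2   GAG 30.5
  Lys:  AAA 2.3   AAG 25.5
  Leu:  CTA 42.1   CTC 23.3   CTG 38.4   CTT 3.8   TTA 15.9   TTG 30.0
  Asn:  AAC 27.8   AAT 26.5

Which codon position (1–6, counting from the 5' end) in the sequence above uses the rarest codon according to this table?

5

Codon 1 GAA (Glu): 15.2 per 1000.
Codon 2 AAT (Asn): 26.5 per 1000.
Codon 3 AAC (Asn): 27.8 per 1000.
Codon 4 GCA (Ala): 15.6 per 1000.
Codon 5 AAA (Lys): 2.3 per 1000.
Codon 6 TTG (Leu): 30.0 per 1000.
Lowest frequency is 2.3 at codon 5.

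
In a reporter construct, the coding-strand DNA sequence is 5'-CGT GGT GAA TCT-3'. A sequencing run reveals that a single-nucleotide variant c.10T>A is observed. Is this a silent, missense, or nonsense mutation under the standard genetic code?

Position 10 falls in codon 4: TCT → Ser.
After the substitution the codon is ACT → Thr.
Ser ≠ Thr, so this is a missense mutation.

missense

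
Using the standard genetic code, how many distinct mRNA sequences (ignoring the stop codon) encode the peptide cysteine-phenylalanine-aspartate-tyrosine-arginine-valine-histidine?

Cys: 2 codons.
Phe: 2 codons.
Asp: 2 codons.
Tyr: 2 codons.
Arg: 6 codons.
Val: 4 codons.
His: 2 codons.
2 × 2 × 2 × 2 × 6 × 4 × 2 = 768.

768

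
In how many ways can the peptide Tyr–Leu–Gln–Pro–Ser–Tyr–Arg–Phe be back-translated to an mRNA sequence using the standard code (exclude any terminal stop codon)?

Tyr: 2 codons.
Leu: 6 codons.
Gln: 2 codons.
Pro: 4 codons.
Ser: 6 codons.
Tyr: 2 codons.
Arg: 6 codons.
Phe: 2 codons.
2 × 6 × 2 × 4 × 6 × 2 × 6 × 2 = 13824.

13824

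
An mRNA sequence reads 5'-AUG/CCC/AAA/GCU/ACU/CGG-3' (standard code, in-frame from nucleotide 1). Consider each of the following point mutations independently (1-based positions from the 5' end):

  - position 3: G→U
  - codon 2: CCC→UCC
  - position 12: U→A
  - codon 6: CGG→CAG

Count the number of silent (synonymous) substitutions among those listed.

Codon 1: AUG (Met) → AUU (Ile) — missense.
Codon 2: CCC (Pro) → UCC (Ser) — missense.
Codon 4: GCU (Ala) → GCA (Ala) — synonymous.
Codon 6: CGG (Arg) → CAG (Gln) — missense.
Synonymous: 1 of 4.

1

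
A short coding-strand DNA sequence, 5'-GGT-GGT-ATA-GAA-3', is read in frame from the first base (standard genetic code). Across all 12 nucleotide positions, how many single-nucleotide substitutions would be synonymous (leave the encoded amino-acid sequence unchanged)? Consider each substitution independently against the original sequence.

Codon 1 (GGT, Gly): 3 synonymous substitutions.
Codon 2 (GGT, Gly): 3 synonymous substitutions.
Codon 3 (ATA, Ile): 2 synonymous substitutions.
Codon 4 (GAA, Glu): 1 synonymous substitution.
Total: 3 + 3 + 2 + 1 = 9.

9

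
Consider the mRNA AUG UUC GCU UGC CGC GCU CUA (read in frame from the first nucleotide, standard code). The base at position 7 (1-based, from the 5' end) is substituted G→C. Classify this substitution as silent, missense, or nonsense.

missense

Position 7 falls in codon 3: GCU → Ala.
After the substitution the codon is CCU → Pro.
Ala ≠ Pro, so this is a missense mutation.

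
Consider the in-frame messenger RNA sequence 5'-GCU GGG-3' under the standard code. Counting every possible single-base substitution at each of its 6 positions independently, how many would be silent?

Codon 1 (GCU, Ala): 3 synonymous substitutions.
Codon 2 (GGG, Gly): 3 synonymous substitutions.
Total: 3 + 3 = 6.

6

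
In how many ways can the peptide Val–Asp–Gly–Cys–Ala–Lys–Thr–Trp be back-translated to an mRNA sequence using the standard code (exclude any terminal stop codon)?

Val: 4 codons.
Asp: 2 codons.
Gly: 4 codons.
Cys: 2 codons.
Ala: 4 codons.
Lys: 2 codons.
Thr: 4 codons.
Trp: 1 codon.
4 × 2 × 4 × 2 × 4 × 2 × 4 × 1 = 2048.

2048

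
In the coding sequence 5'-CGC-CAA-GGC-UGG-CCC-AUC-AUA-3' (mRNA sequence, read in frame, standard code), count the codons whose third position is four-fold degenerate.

3

Codon 1 CGC (Arg): third position 4-fold.
Codon 2 CAA (Gln): third position 2-fold.
Codon 3 GGC (Gly): third position 4-fold.
Codon 4 UGG (Trp): third position 1-fold.
Codon 5 CCC (Pro): third position 4-fold.
Codon 6 AUC (Ile): third position 3-fold.
Codon 7 AUA (Ile): third position 3-fold.
Four-fold degenerate third positions: 3.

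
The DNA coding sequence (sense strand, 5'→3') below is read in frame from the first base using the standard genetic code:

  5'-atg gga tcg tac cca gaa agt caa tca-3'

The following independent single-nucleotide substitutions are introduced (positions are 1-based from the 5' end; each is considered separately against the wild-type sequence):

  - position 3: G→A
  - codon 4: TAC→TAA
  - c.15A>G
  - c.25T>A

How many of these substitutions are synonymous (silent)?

1

Codon 1: ATG (Met) → ATA (Ile) — missense.
Codon 4: TAC (Tyr) → TAA (Stop) — nonsense.
Codon 5: CCA (Pro) → CCG (Pro) — synonymous.
Codon 9: TCA (Ser) → ACA (Thr) — missense.
Synonymous: 1 of 4.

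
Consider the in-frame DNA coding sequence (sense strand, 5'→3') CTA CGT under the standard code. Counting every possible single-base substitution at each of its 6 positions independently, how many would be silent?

Codon 1 (CTA, Leu): 4 synonymous substitutions.
Codon 2 (CGT, Arg): 3 synonymous substitutions.
Total: 4 + 3 = 7.

7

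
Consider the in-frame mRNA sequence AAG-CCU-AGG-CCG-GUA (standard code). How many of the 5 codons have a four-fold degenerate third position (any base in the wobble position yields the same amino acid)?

Codon 1 AAG (Lys): third position 2-fold.
Codon 2 CCU (Pro): third position 4-fold.
Codon 3 AGG (Arg): third position 2-fold.
Codon 4 CCG (Pro): third position 4-fold.
Codon 5 GUA (Val): third position 4-fold.
Four-fold degenerate third positions: 3.

3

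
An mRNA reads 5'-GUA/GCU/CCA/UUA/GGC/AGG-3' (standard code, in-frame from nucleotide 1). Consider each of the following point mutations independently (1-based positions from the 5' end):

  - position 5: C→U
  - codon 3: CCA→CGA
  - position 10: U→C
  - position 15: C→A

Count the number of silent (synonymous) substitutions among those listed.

2

Codon 2: GCU (Ala) → GUU (Val) — missense.
Codon 3: CCA (Pro) → CGA (Arg) — missense.
Codon 4: UUA (Leu) → CUA (Leu) — synonymous.
Codon 5: GGC (Gly) → GGA (Gly) — synonymous.
Synonymous: 2 of 4.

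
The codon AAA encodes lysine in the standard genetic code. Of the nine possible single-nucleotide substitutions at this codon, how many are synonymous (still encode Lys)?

1

Position 1: none → 0 synonymous.
Position 2: none → 0 synonymous.
Position 3: AAG → 1 synonymous.
Total: 0 + 0 + 1 = 1.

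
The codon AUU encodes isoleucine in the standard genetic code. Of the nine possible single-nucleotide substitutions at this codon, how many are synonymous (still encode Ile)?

Position 1: none → 0 synonymous.
Position 2: none → 0 synonymous.
Position 3: AUC, AUA → 2 synonymous.
Total: 0 + 0 + 2 = 2.

2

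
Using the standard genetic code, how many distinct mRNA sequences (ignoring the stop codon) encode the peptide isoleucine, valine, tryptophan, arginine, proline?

Ile: 3 codons.
Val: 4 codons.
Trp: 1 codon.
Arg: 6 codons.
Pro: 4 codons.
3 × 4 × 1 × 6 × 4 = 288.

288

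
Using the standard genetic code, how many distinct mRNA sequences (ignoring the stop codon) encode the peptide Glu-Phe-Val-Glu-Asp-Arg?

384

Glu: 2 codons.
Phe: 2 codons.
Val: 4 codons.
Glu: 2 codons.
Asp: 2 codons.
Arg: 6 codons.
2 × 2 × 4 × 2 × 2 × 6 = 384.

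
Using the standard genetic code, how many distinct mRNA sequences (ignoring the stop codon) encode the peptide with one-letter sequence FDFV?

32

Phe: 2 codons.
Asp: 2 codons.
Phe: 2 codons.
Val: 4 codons.
2 × 2 × 2 × 4 = 32.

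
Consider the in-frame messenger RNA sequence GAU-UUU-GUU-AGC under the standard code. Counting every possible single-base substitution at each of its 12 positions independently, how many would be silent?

Codon 1 (GAU, Asp): 1 synonymous substitution.
Codon 2 (UUU, Phe): 1 synonymous substitution.
Codon 3 (GUU, Val): 3 synonymous substitutions.
Codon 4 (AGC, Ser): 1 synonymous substitution.
Total: 1 + 1 + 3 + 1 = 6.

6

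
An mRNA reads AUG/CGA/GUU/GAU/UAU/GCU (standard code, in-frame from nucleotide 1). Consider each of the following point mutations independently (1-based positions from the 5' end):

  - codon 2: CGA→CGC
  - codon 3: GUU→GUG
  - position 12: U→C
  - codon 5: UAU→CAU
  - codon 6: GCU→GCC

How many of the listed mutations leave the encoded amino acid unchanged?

4

Codon 2: CGA (Arg) → CGC (Arg) — synonymous.
Codon 3: GUU (Val) → GUG (Val) — synonymous.
Codon 4: GAU (Asp) → GAC (Asp) — synonymous.
Codon 5: UAU (Tyr) → CAU (His) — missense.
Codon 6: GCU (Ala) → GCC (Ala) — synonymous.
Synonymous: 4 of 5.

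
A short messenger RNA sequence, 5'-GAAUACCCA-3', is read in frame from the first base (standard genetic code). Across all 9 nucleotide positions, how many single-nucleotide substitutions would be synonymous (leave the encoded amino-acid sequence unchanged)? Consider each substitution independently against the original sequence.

Codon 1 (GAA, Glu): 1 synonymous substitution.
Codon 2 (UAC, Tyr): 1 synonymous substitution.
Codon 3 (CCA, Pro): 3 synonymous substitutions.
Total: 1 + 1 + 3 = 5.

5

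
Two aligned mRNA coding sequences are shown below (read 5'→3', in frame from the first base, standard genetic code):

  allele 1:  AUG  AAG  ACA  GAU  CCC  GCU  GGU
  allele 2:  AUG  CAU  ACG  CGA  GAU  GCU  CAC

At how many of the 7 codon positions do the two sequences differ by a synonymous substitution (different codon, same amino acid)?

Codon 1: AUG Met / AUG Met — identical.
Codon 2: AAG Lys / CAU His — nonsynonymous.
Codon 3: ACA Thr / ACG Thr — synonymous.
Codon 4: GAU Asp / CGA Arg — nonsynonymous.
Codon 5: CCC Pro / GAU Asp — nonsynonymous.
Codon 6: GCU Ala / GCU Ala — identical.
Codon 7: GGU Gly / CAC His — nonsynonymous.
Synonymous differences: 1.

1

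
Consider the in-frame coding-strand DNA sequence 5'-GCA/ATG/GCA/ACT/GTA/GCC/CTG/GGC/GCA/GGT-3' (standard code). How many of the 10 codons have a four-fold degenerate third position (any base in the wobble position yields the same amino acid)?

9

Codon 1 GCA (Ala): third position 4-fold.
Codon 2 ATG (Met): third position 1-fold.
Codon 3 GCA (Ala): third position 4-fold.
Codon 4 ACT (Thr): third position 4-fold.
Codon 5 GTA (Val): third position 4-fold.
Codon 6 GCC (Ala): third position 4-fold.
Codon 7 CTG (Leu): third position 4-fold.
Codon 8 GGC (Gly): third position 4-fold.
Codon 9 GCA (Ala): third position 4-fold.
Codon 10 GGT (Gly): third position 4-fold.
Four-fold degenerate third positions: 9.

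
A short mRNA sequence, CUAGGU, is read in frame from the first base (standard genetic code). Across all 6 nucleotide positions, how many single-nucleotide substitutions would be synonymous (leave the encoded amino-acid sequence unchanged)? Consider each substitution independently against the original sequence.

Codon 1 (CUA, Leu): 4 synonymous substitutions.
Codon 2 (GGU, Gly): 3 synonymous substitutions.
Total: 4 + 3 = 7.

7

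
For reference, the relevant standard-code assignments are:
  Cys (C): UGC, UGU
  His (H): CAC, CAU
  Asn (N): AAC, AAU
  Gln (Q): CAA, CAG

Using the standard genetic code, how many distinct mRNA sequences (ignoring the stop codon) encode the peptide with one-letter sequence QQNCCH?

Gln: 2 codons.
Gln: 2 codons.
Asn: 2 codons.
Cys: 2 codons.
Cys: 2 codons.
His: 2 codons.
2 × 2 × 2 × 2 × 2 × 2 = 64.

64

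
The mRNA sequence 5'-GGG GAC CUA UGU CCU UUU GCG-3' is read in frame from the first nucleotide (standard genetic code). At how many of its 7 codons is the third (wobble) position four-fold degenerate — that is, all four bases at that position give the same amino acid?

Codon 1 GGG (Gly): third position 4-fold.
Codon 2 GAC (Asp): third position 2-fold.
Codon 3 CUA (Leu): third position 4-fold.
Codon 4 UGU (Cys): third position 2-fold.
Codon 5 CCU (Pro): third position 4-fold.
Codon 6 UUU (Phe): third position 2-fold.
Codon 7 GCG (Ala): third position 4-fold.
Four-fold degenerate third positions: 4.

4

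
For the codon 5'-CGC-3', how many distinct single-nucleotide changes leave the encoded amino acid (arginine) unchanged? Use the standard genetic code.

Position 1: none → 0 synonymous.
Position 2: none → 0 synonymous.
Position 3: CGU, CGA, CGG → 3 synonymous.
Total: 0 + 0 + 3 = 3.

3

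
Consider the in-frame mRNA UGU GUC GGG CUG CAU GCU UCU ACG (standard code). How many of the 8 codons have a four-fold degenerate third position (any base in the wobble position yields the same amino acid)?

Codon 1 UGU (Cys): third position 2-fold.
Codon 2 GUC (Val): third position 4-fold.
Codon 3 GGG (Gly): third position 4-fold.
Codon 4 CUG (Leu): third position 4-fold.
Codon 5 CAU (His): third position 2-fold.
Codon 6 GCU (Ala): third position 4-fold.
Codon 7 UCU (Ser): third position 4-fold.
Codon 8 ACG (Thr): third position 4-fold.
Four-fold degenerate third positions: 6.

6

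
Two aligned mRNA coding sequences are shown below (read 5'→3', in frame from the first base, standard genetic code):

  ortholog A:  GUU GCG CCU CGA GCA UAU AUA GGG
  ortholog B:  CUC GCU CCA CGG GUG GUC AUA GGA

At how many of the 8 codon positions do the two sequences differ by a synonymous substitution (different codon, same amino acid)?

Codon 1: GUU Val / CUC Leu — nonsynonymous.
Codon 2: GCG Ala / GCU Ala — synonymous.
Codon 3: CCU Pro / CCA Pro — synonymous.
Codon 4: CGA Arg / CGG Arg — synonymous.
Codon 5: GCA Ala / GUG Val — nonsynonymous.
Codon 6: UAU Tyr / GUC Val — nonsynonymous.
Codon 7: AUA Ile / AUA Ile — identical.
Codon 8: GGG Gly / GGA Gly — synonymous.
Synonymous differences: 4.

4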